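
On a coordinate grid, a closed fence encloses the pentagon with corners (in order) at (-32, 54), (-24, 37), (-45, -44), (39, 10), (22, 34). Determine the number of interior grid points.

The shoelace formula gives twice the area as |[(-32)·37 − (-24)·54] + [(-24)·(-44) − (-45)·37] + [(-45)·10 − 39·(-44)] + [39·34 − 22·10] + [22·54 − (-32)·34]| = 7481, so the area is 3740.5.
Summing gcd(|Δx|,|Δy|) over the edges gives the boundary count: gcd(8,17) + gcd(21,81) + gcd(84,54) + gcd(17,24) + gcd(54,20) = 1+3+6+1+2 = 13.
By Pick's theorem A = I + B/2 − 1, so I = 3740.5 − 13/2 + 1 = 3735.

3735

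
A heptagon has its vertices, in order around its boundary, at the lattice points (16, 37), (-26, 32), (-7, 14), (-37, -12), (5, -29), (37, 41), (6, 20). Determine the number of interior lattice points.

2368

Using the shoelace formula, 2A = |(16·32 − (-26)·37) + ((-26)·14 − (-7)·32) + ((-7)·(-12) − (-37)·14) + ((-37)·(-29) − 5·(-12)) + (5·41 − 37·(-29)) + (37·20 − 6·41) + (6·37 − 16·20)| = 4743, so the area is 4743/2.
Summing gcd(|Δx|,|Δy|) over the edges gives the boundary count: gcd(42,5) + gcd(19,18) + gcd(30,26) + gcd(42,17) + gcd(32,70) + gcd(31,21) + gcd(10,17) = 1+1+2+1+2+1+1 = 9.
By Pick's theorem A = I + B/2 − 1, so I = 4743/2 − 9/2 + 1 = 2368.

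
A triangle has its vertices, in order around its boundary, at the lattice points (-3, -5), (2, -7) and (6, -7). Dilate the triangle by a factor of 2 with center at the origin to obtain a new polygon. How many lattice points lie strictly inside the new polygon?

By the shoelace formula, twice the signed area is |((-3)·(-7) − 2·(-5)) + (2·(-7) − 6·(-7)) + (6·(-5) − (-3)·(-7))| = 8, so the area is 4.
Along each edge there are gcd(|Δx|,|Δy|)+1 lattice points, so counting each shared vertex once the boundary has gcd(5,2) + gcd(4,0) + gcd(9,2) = 1+4+1 = 6.
Scaling by 2 multiplies the area by 2² = 4 (so the new area is 16) and multiplies the boundary lattice-point count by 2, giving 12.
By Pick's theorem, the interior count of the dilated polygon is 16 − 12/2 + 1 = 11.

11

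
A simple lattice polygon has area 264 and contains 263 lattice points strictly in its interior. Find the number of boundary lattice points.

Pick's theorem gives A = I + B/2 − 1, so B = 2(A − I + 1) = 2(264 − 263 + 1) = 4.

4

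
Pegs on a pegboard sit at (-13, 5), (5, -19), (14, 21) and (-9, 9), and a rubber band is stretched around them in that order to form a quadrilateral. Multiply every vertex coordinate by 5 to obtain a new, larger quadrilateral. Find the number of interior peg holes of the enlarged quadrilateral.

Using the shoelace formula, 2A = |((-13)·(-19) − 5·5) + (5·21 − 14·(-19)) + (14·9 − (-9)·21) + ((-9)·5 − (-13)·9)| = 980, so the area is 490.
Summing gcd(|Δx|,|Δy|) over the edges gives the boundary count: gcd(18,24) + gcd(9,40) + gcd(23,12) + gcd(4,4) = 6+1+1+4 = 12.
Scaling by 5 multiplies the area by 5² = 25 (so the new area is 12250) and multiplies the boundary lattice-point count by 5, giving 60.
By Pick's theorem, the interior count of the dilated polygon is 12250 − 60/2 + 1 = 12221.

12221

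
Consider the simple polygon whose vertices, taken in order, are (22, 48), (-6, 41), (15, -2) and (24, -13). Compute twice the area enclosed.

1878

Using the shoelace formula, 2A = |[22·41 − (-6)·48] + [(-6)·(-2) − 15·41] + [15·(-13) − 24·(-2)] + [24·48 − 22·(-13)]| = 1878, so the area is 939.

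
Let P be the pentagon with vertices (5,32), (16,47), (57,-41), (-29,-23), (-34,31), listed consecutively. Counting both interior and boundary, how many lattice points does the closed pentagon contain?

4522

Using the shoelace formula, 2A = |(5·47 − 16·32) + (16·(-41) − 57·47) + (57·(-23) − (-29)·(-41)) + ((-29)·31 − (-34)·(-23)) + ((-34)·32 − 5·31)| = 9036, so the area is 4518.
The number of boundary lattice points is Σ gcd(|Δx|,|Δy|) = gcd(11,15) + gcd(41,88) + gcd(86,18) + gcd(5,54) + gcd(39,1) = 1+1+2+1+1 = 6.
Pick's theorem gives I = A − B/2 + 1 = 4518 − 6/2 + 1 = 4516, so the closed region contains I + B = 4516 + 6 = 4522 lattice points.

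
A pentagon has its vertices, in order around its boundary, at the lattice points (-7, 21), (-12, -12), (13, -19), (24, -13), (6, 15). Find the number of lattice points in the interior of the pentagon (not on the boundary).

By the shoelace formula, twice the signed area is |((-7)·(-12) − (-12)·21) + ((-12)·(-19) − 13·(-12)) + (13·(-13) − 24·(-19)) + (24·15 − 6·(-13)) + (6·21 − (-7)·15)| = 1676, so the area is 838.
Summing gcd(|Δx|,|Δy|) over the edges gives the boundary count: gcd(5,33) + gcd(25,7) + gcd(11,6) + gcd(18,28) + gcd(13,6) = 1+1+1+2+1 = 6.
Pick's theorem gives I = A − B/2 + 1 = 838 − 6/2 + 1 = 836.

836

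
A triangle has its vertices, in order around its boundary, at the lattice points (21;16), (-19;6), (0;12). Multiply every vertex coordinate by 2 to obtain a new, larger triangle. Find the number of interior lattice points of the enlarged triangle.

By the shoelace formula, twice the signed area is |[21·6 − (-19)·16] + [(-19)·12 − 0·6] + [0·16 − 21·12]| = 50, so the area is 25.
Along each edge there are gcd(|Δx|,|Δy|)+1 lattice points, so counting each shared vertex once the boundary has gcd(40,10) + gcd(19,6) + gcd(21,4) = 10+1+1 = 12.
Scaling by 2 multiplies the area by 2² = 4 (so the new area is 100) and multiplies the boundary lattice-point count by 2, giving 24.
By Pick's theorem, the interior count of the dilated polygon is 100 − 24/2 + 1 = 89.

89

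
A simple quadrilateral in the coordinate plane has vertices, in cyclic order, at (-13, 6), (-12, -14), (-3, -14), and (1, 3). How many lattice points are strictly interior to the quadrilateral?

210

The shoelace formula gives twice the area as |((-13)·(-14) − (-12)·6) + ((-12)·(-14) − (-3)·(-14)) + ((-3)·3 − 1·(-14)) + (1·6 − (-13)·3)| = 430, so the area is 215.
Summing gcd(|Δx|,|Δy|) over the edges gives the boundary count: gcd(1,20) + gcd(9,0) + gcd(4,17) + gcd(14,3) = 1+9+1+1 = 12.
By Pick's theorem A = I + B/2 − 1, so I = 215 − 12/2 + 1 = 210.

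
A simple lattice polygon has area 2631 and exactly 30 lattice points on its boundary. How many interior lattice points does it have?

From Pick's theorem, I = A − B/2 + 1 = 2631 − 30/2 + 1 = 2617.

2617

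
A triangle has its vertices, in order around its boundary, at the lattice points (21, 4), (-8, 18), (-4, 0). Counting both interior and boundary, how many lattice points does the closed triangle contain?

236

By the shoelace formula, twice the signed area is |[21·18 − (-8)·4] + [(-8)·0 − (-4)·18] + [(-4)·4 − 21·0]| = 466, so the area is 233.
The number of boundary lattice points is Σ gcd(|Δx|,|Δy|) = gcd(29,14) + gcd(4,18) + gcd(25,4) = 1+2+1 = 4.
Pick's theorem gives I = A − B/2 + 1 = 233 − 4/2 + 1 = 232, so the closed region contains I + B = 232 + 4 = 236 lattice points.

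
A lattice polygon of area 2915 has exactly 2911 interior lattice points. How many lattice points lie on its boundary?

Pick's theorem gives A = I + B/2 − 1, so B = 2(A − I + 1) = 2(2915 − 2911 + 1) = 10.

10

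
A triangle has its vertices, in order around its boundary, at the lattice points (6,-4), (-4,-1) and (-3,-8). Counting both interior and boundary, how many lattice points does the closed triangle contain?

Using the shoelace formula, 2A = |[6·(-1) − (-4)·(-4)] + [(-4)·(-8) − (-3)·(-1)] + [(-3)·(-4) − 6·(-8)]| = 67, so the area is 33.5.
Along each edge there are gcd(|Δx|,|Δy|)+1 lattice points, so counting each shared vertex once the boundary has gcd(10,3) + gcd(1,7) + gcd(9,4) = 1+1+1 = 3.
Pick's theorem gives I = A − B/2 + 1 = 33.5 − 3/2 + 1 = 33, so the closed region contains I + B = 33 + 3 = 36 lattice points.

36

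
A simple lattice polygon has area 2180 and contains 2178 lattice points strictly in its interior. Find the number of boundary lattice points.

6

Pick's theorem gives A = I + B/2 − 1, so B = 2(A − I + 1) = 2(2180 − 2178 + 1) = 6.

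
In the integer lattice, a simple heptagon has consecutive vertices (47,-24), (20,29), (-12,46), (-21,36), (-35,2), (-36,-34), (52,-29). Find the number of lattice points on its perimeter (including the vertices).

12

The number of boundary lattice points is Σ gcd(|Δx|,|Δy|) = gcd(27,53) + gcd(32,17) + gcd(9,10) + gcd(14,34) + gcd(1,36) + gcd(88,5) + gcd(5,5) = 1+1+1+2+1+1+5 = 12.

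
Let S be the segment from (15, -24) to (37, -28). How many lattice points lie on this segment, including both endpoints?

The number of lattice points on a segment between lattice points is gcd(|Δx|,|Δy|) + 1 = gcd(22,4) + 1 = 2 + 1 = 3.

3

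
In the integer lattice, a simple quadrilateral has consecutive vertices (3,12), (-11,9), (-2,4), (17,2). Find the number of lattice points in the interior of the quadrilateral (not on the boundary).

128

The shoelace formula gives twice the area as |(3·9 − (-11)·12) + ((-11)·4 − (-2)·9) + ((-2)·2 − 17·4) + (17·12 − 3·2)| = 259, so the area is 129.5.
The number of boundary lattice points is Σ gcd(|Δx|,|Δy|) = gcd(14,3) + gcd(9,5) + gcd(19,2) + gcd(14,10) = 1+1+1+2 = 5.
By Pick's theorem A = I + B/2 − 1, so I = 129.5 − 5/2 + 1 = 128.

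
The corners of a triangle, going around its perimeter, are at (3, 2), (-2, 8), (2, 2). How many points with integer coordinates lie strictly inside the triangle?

2

The shoelace formula gives twice the area as |[3·8 − (-2)·2] + [(-2)·2 − 2·8] + [2·2 − 3·2]| = 6, so the area is 3.
Along each edge there are gcd(|Δx|,|Δy|)+1 lattice points, so counting each shared vertex once the boundary has gcd(5,6) + gcd(4,6) + gcd(1,0) = 1+2+1 = 4.
Pick's theorem gives I = A − B/2 + 1 = 3 − 4/2 + 1 = 2.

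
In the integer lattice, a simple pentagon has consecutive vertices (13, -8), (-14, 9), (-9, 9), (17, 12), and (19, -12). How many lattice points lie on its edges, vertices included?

11

Summing gcd(|Δx|,|Δy|) over the edges gives the boundary count: gcd(27,17) + gcd(5,0) + gcd(26,3) + gcd(2,24) + gcd(6,4) = 1+5+1+2+2 = 11.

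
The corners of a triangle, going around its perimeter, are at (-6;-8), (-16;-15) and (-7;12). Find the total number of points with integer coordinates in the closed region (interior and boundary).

By the shoelace formula, twice the signed area is |[(-6)·(-15) − (-16)·(-8)] + [(-16)·12 − (-7)·(-15)] + [(-7)·(-8) − (-6)·12]| = 207, so the area is 207/2.
Along each edge there are gcd(|Δx|,|Δy|)+1 lattice points, so counting each shared vertex once the boundary has gcd(10,7) + gcd(9,27) + gcd(1,20) = 1+9+1 = 11.
Pick's theorem gives I = A − B/2 + 1 = 207/2 − 11/2 + 1 = 99, so the closed region contains I + B = 99 + 11 = 110 lattice points.

110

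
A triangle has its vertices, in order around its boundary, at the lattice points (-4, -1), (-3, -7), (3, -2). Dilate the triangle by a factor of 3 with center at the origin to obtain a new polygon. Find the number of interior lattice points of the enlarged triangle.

181

Using the shoelace formula, 2A = |[(-4)·(-7) − (-3)·(-1)] + [(-3)·(-2) − 3·(-7)] + [3·(-1) − (-4)·(-2)]| = 41, so the area is 41/2.
The number of boundary lattice points is Σ gcd(|Δx|,|Δy|) = gcd(1,6) + gcd(6,5) + gcd(7,1) = 1+1+1 = 3.
Scaling by 3 multiplies the area by 3² = 9 (so the new area is 184.5) and multiplies the boundary lattice-point count by 3, giving 9.
By Pick's theorem, the interior count of the dilated polygon is 184.5 − 9/2 + 1 = 181.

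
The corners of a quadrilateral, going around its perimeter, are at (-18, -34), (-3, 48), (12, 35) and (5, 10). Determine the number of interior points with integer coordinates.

The shoelace formula gives twice the area as |[(-18)·48 − (-3)·(-34)] + [(-3)·35 − 12·48] + [12·10 − 5·35] + [5·(-34) − (-18)·10]| = 1692, so the area is 846.
Along each edge there are gcd(|Δx|,|Δy|)+1 lattice points, so counting each shared vertex once the boundary has gcd(15,82) + gcd(15,13) + gcd(7,25) + gcd(23,44) = 1+1+1+1 = 4.
By Pick's theorem A = I + B/2 − 1, so I = 846 − 4/2 + 1 = 845.

845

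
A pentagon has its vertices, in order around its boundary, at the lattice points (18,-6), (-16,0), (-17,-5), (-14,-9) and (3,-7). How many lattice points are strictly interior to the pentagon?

148

The shoelace formula gives twice the area as |[18·0 − (-16)·(-6)] + [(-16)·(-5) − (-17)·0] + [(-17)·(-9) − (-14)·(-5)] + [(-14)·(-7) − 3·(-9)] + [3·(-6) − 18·(-7)]| = 300, so the area is 150.
Along each edge there are gcd(|Δx|,|Δy|)+1 lattice points, so counting each shared vertex once the boundary has gcd(34,6) + gcd(1,5) + gcd(3,4) + gcd(17,2) + gcd(15,1) = 2+1+1+1+1 = 6.
By Pick's theorem A = I + B/2 − 1, so I = 150 − 6/2 + 1 = 148.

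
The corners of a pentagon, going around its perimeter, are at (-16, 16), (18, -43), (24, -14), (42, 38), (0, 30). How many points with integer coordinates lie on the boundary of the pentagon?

Along each edge there are gcd(|Δx|,|Δy|)+1 lattice points, so counting each shared vertex once the boundary has gcd(34,59) + gcd(6,29) + gcd(18,52) + gcd(42,8) + gcd(16,14) = 1+1+2+2+2 = 8.

8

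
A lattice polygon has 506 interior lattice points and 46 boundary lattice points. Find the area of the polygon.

Pick's theorem states A = I + B/2 − 1, so A = 506 + 46/2 − 1 = 528.

528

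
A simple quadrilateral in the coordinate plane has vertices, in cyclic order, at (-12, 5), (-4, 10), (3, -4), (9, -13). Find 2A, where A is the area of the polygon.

By the shoelace formula, twice the signed area is |((-12)·10 − (-4)·5) + ((-4)·(-4) − 3·10) + (3·(-13) − 9·(-4)) + (9·5 − (-12)·(-13))| = 228, so the area is 114.

228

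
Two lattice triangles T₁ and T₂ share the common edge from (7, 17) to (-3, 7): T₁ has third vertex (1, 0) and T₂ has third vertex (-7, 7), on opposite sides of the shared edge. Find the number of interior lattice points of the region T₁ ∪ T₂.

The union is the simple quadrilateral with vertices (7, 17), (1, 0), (-3, 7), (-7, 7) in order.
The shoelace formula gives twice the area as |(7·0 − 1·17) + (1·7 − (-3)·0) + ((-3)·7 − (-7)·7) + ((-7)·17 − 7·7)| = 150, so the area is 75.
The number of boundary lattice points is Σ gcd(|Δx|,|Δy|) = gcd(6,17) + gcd(4,7) + gcd(4,0) + gcd(14,10) = 1+1+4+2 = 8.
By Pick's theorem I = A − B/2 + 1 = 75 − 8/2 + 1 = 72.

72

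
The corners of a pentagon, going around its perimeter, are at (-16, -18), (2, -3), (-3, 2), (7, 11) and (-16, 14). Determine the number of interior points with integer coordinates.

Using the shoelace formula, 2A = |((-16)·(-3) − 2·(-18)) + (2·2 − (-3)·(-3)) + ((-3)·11 − 7·2) + (7·14 − (-16)·11) + ((-16)·(-18) − (-16)·14)| = 818, so the area is 409.
The number of boundary lattice points is Σ gcd(|Δx|,|Δy|) = gcd(18,15) + gcd(5,5) + gcd(10,9) + gcd(23,3) + gcd(0,32) = 3+5+1+1+32 = 42.
By Pick's theorem A = I + B/2 − 1, so I = 409 − 42/2 + 1 = 389.

389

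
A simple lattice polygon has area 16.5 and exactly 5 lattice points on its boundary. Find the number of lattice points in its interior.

15

From Pick's theorem, I = A − B/2 + 1 = 16.5 − 5/2 + 1 = 15.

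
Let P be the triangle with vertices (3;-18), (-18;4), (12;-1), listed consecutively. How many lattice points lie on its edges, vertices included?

Summing gcd(|Δx|,|Δy|) over the edges gives the boundary count: gcd(21,22) + gcd(30,5) + gcd(9,17) = 1+5+1 = 7.

7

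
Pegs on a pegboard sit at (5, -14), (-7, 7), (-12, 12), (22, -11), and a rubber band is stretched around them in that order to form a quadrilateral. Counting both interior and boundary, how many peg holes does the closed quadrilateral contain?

By the shoelace formula, twice the signed area is |[5·7 − (-7)·(-14)] + [(-7)·12 − (-12)·7] + [(-12)·(-11) − 22·12] + [22·(-14) − 5·(-11)]| = 448, so the area is 224.
Along each edge there are gcd(|Δx|,|Δy|)+1 lattice points, so counting each shared vertex once the boundary has gcd(12,21) + gcd(5,5) + gcd(34,23) + gcd(17,3) = 3+5+1+1 = 10.
Pick's theorem gives I = A − B/2 + 1 = 224 − 10/2 + 1 = 220, so the closed region contains I + B = 220 + 10 = 230 lattice points.

230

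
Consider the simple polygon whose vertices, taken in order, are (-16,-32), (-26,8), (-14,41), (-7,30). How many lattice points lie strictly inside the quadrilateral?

Using the shoelace formula, 2A = |((-16)·8 − (-26)·(-32)) + ((-26)·41 − (-14)·8) + ((-14)·30 − (-7)·41) + ((-7)·(-32) − (-16)·30)| = 1343, so the area is 671.5.
Along each edge there are gcd(|Δx|,|Δy|)+1 lattice points, so counting each shared vertex once the boundary has gcd(10,40) + gcd(12,33) + gcd(7,11) + gcd(9,62) = 10+3+1+1 = 15.
By Pick's theorem A = I + B/2 − 1, so I = 671.5 − 15/2 + 1 = 665.

665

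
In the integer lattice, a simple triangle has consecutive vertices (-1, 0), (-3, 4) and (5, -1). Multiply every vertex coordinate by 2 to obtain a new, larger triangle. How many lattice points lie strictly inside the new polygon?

The shoelace formula gives twice the area as |((-1)·4 − (-3)·0) + ((-3)·(-1) − 5·4) + (5·0 − (-1)·(-1))| = 22, so the area is 11.
Summing gcd(|Δx|,|Δy|) over the edges gives the boundary count: gcd(2,4) + gcd(8,5) + gcd(6,1) = 2+1+1 = 4.
Scaling by 2 multiplies the area by 2² = 4 (so the new area is 44) and multiplies the boundary lattice-point count by 2, giving 8.
By Pick's theorem, the interior count of the dilated polygon is 44 − 8/2 + 1 = 41.

41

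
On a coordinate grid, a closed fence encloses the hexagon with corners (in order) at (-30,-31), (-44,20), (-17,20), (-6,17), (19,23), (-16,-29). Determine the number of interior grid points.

1830

By the shoelace formula, twice the signed area is |((-30)·20 − (-44)·(-31)) + ((-44)·20 − (-17)·20) + ((-17)·17 − (-6)·20) + ((-6)·23 − 19·17) + (19·(-29) − (-16)·23) + ((-16)·(-31) − (-30)·(-29))| = 3691, so the area is 3691/2.
Summing gcd(|Δx|,|Δy|) over the edges gives the boundary count: gcd(14,51) + gcd(27,0) + gcd(11,3) + gcd(25,6) + gcd(35,52) + gcd(14,2) = 1+27+1+1+1+2 = 33.
By Pick's theorem A = I + B/2 − 1, so I = 3691/2 − 33/2 + 1 = 1830.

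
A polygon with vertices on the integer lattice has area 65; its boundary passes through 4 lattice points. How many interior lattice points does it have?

From Pick's theorem, I = A − B/2 + 1 = 65 − 4/2 + 1 = 64.

64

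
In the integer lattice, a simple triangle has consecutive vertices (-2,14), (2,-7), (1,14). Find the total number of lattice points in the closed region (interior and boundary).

35

Using the shoelace formula, 2A = |((-2)·(-7) − 2·14) + (2·14 − 1·(-7)) + (1·14 − (-2)·14)| = 63, so the area is 31.5.
Along each edge there are gcd(|Δx|,|Δy|)+1 lattice points, so counting each shared vertex once the boundary has gcd(4,21) + gcd(1,21) + gcd(3,0) = 1+1+3 = 5.
Pick's theorem gives I = A − B/2 + 1 = 31.5 − 5/2 + 1 = 30, so the closed region contains I + B = 30 + 5 = 35 lattice points.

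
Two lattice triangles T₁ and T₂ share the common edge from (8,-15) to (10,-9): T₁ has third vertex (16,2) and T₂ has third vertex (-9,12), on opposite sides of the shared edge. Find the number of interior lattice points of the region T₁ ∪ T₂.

84

The union is the simple quadrilateral with vertices (8,-15), (16,2), (10,-9), (-9,12) in order.
Using the shoelace formula, 2A = |(8·2 − 16·(-15)) + (16·(-9) − 10·2) + (10·12 − (-9)·(-9)) + ((-9)·(-15) − 8·12)| = 170, so the area is 85.
Summing gcd(|Δx|,|Δy|) over the edges gives the boundary count: gcd(8,17) + gcd(6,11) + gcd(19,21) + gcd(17,27) = 1+1+1+1 = 4.
By Pick's theorem I = A − B/2 + 1 = 85 − 4/2 + 1 = 84.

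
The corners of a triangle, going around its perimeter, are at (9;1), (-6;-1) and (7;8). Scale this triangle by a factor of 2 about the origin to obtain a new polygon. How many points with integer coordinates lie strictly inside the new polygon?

By the shoelace formula, twice the signed area is |(9·(-1) − (-6)·1) + ((-6)·8 − 7·(-1)) + (7·1 − 9·8)| = 109, so the area is 109/2.
The number of boundary lattice points is Σ gcd(|Δx|,|Δy|) = gcd(15,2) + gcd(13,9) + gcd(2,7) = 1+1+1 = 3.
Scaling by 2 multiplies the area by 2² = 4 (so the new area is 218) and multiplies the boundary lattice-point count by 2, giving 6.
By Pick's theorem, the interior count of the dilated polygon is 218 − 6/2 + 1 = 216.

216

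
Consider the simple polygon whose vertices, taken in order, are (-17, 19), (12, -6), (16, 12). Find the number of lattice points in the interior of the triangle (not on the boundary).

310

By the shoelace formula, twice the signed area is |((-17)·(-6) − 12·19) + (12·12 − 16·(-6)) + (16·19 − (-17)·12)| = 622, so the area is 311.
Along each edge there are gcd(|Δx|,|Δy|)+1 lattice points, so counting each shared vertex once the boundary has gcd(29,25) + gcd(4,18) + gcd(33,7) = 1+2+1 = 4.
By Pick's theorem A = I + B/2 − 1, so I = 311 − 4/2 + 1 = 310.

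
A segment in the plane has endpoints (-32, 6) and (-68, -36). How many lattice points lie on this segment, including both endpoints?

7

The number of lattice points on a segment between lattice points is gcd(|Δx|,|Δy|) + 1 = gcd(36,42) + 1 = 6 + 1 = 7.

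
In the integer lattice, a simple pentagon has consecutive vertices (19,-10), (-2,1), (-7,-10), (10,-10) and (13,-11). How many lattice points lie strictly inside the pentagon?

Using the shoelace formula, 2A = |(19·1 − (-2)·(-10)) + ((-2)·(-10) − (-7)·1) + ((-7)·(-10) − 10·(-10)) + (10·(-11) − 13·(-10)) + (13·(-10) − 19·(-11))| = 295, so the area is 147.5.
Summing gcd(|Δx|,|Δy|) over the edges gives the boundary count: gcd(21,11) + gcd(5,11) + gcd(17,0) + gcd(3,1) + gcd(6,1) = 1+1+17+1+1 = 21.
Pick's theorem gives I = A − B/2 + 1 = 147.5 − 21/2 + 1 = 138.

138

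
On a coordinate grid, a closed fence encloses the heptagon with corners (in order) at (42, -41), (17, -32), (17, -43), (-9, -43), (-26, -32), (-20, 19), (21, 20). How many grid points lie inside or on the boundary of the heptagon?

3231

The shoelace formula gives twice the area as |(42·(-32) − 17·(-41)) + (17·(-43) − 17·(-32)) + (17·(-43) − (-9)·(-43)) + ((-9)·(-32) − (-26)·(-43)) + ((-26)·19 − (-20)·(-32)) + ((-20)·20 − 21·19) + (21·(-41) − 42·20)| = 6416, so the area is 3208.
Along each edge there are gcd(|Δx|,|Δy|)+1 lattice points, so counting each shared vertex once the boundary has gcd(25,9) + gcd(0,11) + gcd(26,0) + gcd(17,11) + gcd(6,51) + gcd(41,1) + gcd(21,61) = 1+11+26+1+3+1+1 = 44.
Pick's theorem gives I = A − B/2 + 1 = 3208 − 44/2 + 1 = 3187, so the closed region contains I + B = 3187 + 44 = 3231 lattice points.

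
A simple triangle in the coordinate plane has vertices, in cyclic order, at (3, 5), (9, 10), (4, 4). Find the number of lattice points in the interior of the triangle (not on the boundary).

5

Using the shoelace formula, 2A = |[3·10 − 9·5] + [9·4 − 4·10] + [4·5 − 3·4]| = 11, so the area is 11/2.
Along each edge there are gcd(|Δx|,|Δy|)+1 lattice points, so counting each shared vertex once the boundary has gcd(6,5) + gcd(5,6) + gcd(1,1) = 1+1+1 = 3.
Pick's theorem gives I = A − B/2 + 1 = 11/2 − 3/2 + 1 = 5.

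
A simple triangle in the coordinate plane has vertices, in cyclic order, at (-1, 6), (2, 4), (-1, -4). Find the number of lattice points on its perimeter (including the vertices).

Along each edge there are gcd(|Δx|,|Δy|)+1 lattice points, so counting each shared vertex once the boundary has gcd(3,2) + gcd(3,8) + gcd(0,10) = 1+1+10 = 12.

12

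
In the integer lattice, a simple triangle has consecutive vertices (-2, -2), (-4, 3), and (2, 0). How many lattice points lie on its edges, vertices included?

6

Summing gcd(|Δx|,|Δy|) over the edges gives the boundary count: gcd(2,5) + gcd(6,3) + gcd(4,2) = 1+3+2 = 6.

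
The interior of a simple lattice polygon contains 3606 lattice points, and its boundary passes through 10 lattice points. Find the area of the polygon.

3610

Pick's theorem states A = I + B/2 − 1, so A = 3606 + 10/2 − 1 = 3610.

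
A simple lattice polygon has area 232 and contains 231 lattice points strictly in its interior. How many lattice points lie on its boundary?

Pick's theorem gives A = I + B/2 − 1, so B = 2(A − I + 1) = 2(232 − 231 + 1) = 4.

4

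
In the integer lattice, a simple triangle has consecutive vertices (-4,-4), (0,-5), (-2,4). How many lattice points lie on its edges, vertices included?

4

The number of boundary lattice points is Σ gcd(|Δx|,|Δy|) = gcd(4,1) + gcd(2,9) + gcd(2,8) = 1+1+2 = 4.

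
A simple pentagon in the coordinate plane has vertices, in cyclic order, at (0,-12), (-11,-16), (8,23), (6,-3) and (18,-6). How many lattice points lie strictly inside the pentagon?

Using the shoelace formula, 2A = |(0·(-16) − (-11)·(-12)) + ((-11)·23 − 8·(-16)) + (8·(-3) − 6·23) + (6·(-6) − 18·(-3)) + (18·(-12) − 0·(-6))| = 617, so the area is 617/2.
Along each edge there are gcd(|Δx|,|Δy|)+1 lattice points, so counting each shared vertex once the boundary has gcd(11,4) + gcd(19,39) + gcd(2,26) + gcd(12,3) + gcd(18,6) = 1+1+2+3+6 = 13.
By Pick's theorem A = I + B/2 − 1, so I = 617/2 − 13/2 + 1 = 303.

303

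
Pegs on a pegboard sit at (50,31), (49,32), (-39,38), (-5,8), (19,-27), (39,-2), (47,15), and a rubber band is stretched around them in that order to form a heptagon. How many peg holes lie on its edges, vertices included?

13

The number of boundary lattice points is Σ gcd(|Δx|,|Δy|) = gcd(1,1) + gcd(88,6) + gcd(34,30) + gcd(24,35) + gcd(20,25) + gcd(8,17) + gcd(3,16) = 1+2+2+1+5+1+1 = 13.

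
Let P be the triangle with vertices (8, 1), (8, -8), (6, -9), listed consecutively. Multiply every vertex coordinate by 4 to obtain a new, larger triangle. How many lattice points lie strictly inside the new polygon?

Using the shoelace formula, 2A = |[8·(-8) − 8·1] + [8·(-9) − 6·(-8)] + [6·1 − 8·(-9)]| = 18, so the area is 9.
The number of boundary lattice points is Σ gcd(|Δx|,|Δy|) = gcd(0,9) + gcd(2,1) + gcd(2,10) = 9+1+2 = 12.
Scaling by 4 multiplies the area by 4² = 16 (so the new area is 144) and multiplies the boundary lattice-point count by 4, giving 48.
By Pick's theorem, the interior count of the dilated polygon is 144 − 48/2 + 1 = 121.

121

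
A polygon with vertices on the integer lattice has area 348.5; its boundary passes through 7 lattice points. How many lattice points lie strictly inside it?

Pick's theorem A = I + B/2 − 1 rearranges to I = A − B/2 + 1 = 348.5 − 7/2 + 1 = 346.

346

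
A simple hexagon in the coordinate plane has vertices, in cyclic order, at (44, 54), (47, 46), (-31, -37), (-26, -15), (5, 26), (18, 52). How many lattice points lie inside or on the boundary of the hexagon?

1735

Using the shoelace formula, 2A = |(44·46 − 47·54) + (47·(-37) − (-31)·46) + ((-31)·(-15) − (-26)·(-37)) + ((-26)·26 − 5·(-15)) + (5·52 − 18·26) + (18·54 − 44·52)| = 3449, so the area is 3449/2.
Along each edge there are gcd(|Δx|,|Δy|)+1 lattice points, so counting each shared vertex once the boundary has gcd(3,8) + gcd(78,83) + gcd(5,22) + gcd(31,41) + gcd(13,26) + gcd(26,2) = 1+1+1+1+13+2 = 19.
Pick's theorem gives I = A − B/2 + 1 = 3449/2 − 19/2 + 1 = 1716, so the closed region contains I + B = 1716 + 19 = 1735 lattice points.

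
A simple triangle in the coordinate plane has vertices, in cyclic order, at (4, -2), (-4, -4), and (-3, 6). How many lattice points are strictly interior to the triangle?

By the shoelace formula, twice the signed area is |(4·(-4) − (-4)·(-2)) + ((-4)·6 − (-3)·(-4)) + ((-3)·(-2) − 4·6)| = 78, so the area is 39.
The number of boundary lattice points is Σ gcd(|Δx|,|Δy|) = gcd(8,2) + gcd(1,10) + gcd(7,8) = 2+1+1 = 4.
Pick's theorem gives I = A − B/2 + 1 = 39 − 4/2 + 1 = 38.

38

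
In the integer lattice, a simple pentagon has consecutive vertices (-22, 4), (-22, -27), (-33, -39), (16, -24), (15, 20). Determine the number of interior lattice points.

1606

By the shoelace formula, twice the signed area is |((-22)·(-27) − (-22)·4) + ((-22)·(-39) − (-33)·(-27)) + ((-33)·(-24) − 16·(-39)) + (16·20 − 15·(-24)) + (15·4 − (-22)·20)| = 3245, so the area is 1622.5.
The number of boundary lattice points is Σ gcd(|Δx|,|Δy|) = gcd(0,31) + gcd(11,12) + gcd(49,15) + gcd(1,44) + gcd(37,16) = 31+1+1+1+1 = 35.
Pick's theorem gives I = A − B/2 + 1 = 1622.5 − 35/2 + 1 = 1606.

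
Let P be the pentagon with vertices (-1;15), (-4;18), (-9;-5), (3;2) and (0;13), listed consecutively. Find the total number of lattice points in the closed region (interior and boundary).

Using the shoelace formula, 2A = |((-1)·18 − (-4)·15) + ((-4)·(-5) − (-9)·18) + ((-9)·2 − 3·(-5)) + (3·13 − 0·2) + (0·15 − (-1)·13)| = 273, so the area is 136.5.
Summing gcd(|Δx|,|Δy|) over the edges gives the boundary count: gcd(3,3) + gcd(5,23) + gcd(12,7) + gcd(3,11) + gcd(1,2) = 3+1+1+1+1 = 7.
Pick's theorem gives I = A − B/2 + 1 = 136.5 − 7/2 + 1 = 134, so the closed region contains I + B = 134 + 7 = 141 lattice points.

141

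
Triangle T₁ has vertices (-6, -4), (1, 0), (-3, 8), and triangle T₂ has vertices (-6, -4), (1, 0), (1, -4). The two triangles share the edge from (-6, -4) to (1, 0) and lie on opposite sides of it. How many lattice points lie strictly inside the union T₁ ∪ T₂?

The union is the simple quadrilateral with vertices (-6, -4), (-3, 8), (1, 0), (1, -4) in order.
Using the shoelace formula, 2A = |[(-6)·8 − (-3)·(-4)] + [(-3)·0 − 1·8] + [1·(-4) − 1·0] + [1·(-4) − (-6)·(-4)]| = 100, so the area is 50.
Summing gcd(|Δx|,|Δy|) over the edges gives the boundary count: gcd(3,12) + gcd(4,8) + gcd(0,4) + gcd(7,0) = 3+4+4+7 = 18.
By Pick's theorem I = A − B/2 + 1 = 50 − 18/2 + 1 = 42.

42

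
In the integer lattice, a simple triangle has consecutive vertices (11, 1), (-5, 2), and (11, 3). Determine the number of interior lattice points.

15

By the shoelace formula, twice the signed area is |[11·2 − (-5)·1] + [(-5)·3 − 11·2] + [11·1 − 11·3]| = 32, so the area is 16.
Summing gcd(|Δx|,|Δy|) over the edges gives the boundary count: gcd(16,1) + gcd(16,1) + gcd(0,2) = 1+1+2 = 4.
Pick's theorem gives I = A − B/2 + 1 = 16 − 4/2 + 1 = 15.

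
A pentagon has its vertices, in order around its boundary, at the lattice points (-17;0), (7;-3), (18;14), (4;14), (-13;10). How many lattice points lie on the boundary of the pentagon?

21

Along each edge there are gcd(|Δx|,|Δy|)+1 lattice points, so counting each shared vertex once the boundary has gcd(24,3) + gcd(11,17) + gcd(14,0) + gcd(17,4) + gcd(4,10) = 3+1+14+1+2 = 21.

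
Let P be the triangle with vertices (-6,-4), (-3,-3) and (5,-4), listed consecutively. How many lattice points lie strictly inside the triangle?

By the shoelace formula, twice the signed area is |((-6)·(-3) − (-3)·(-4)) + ((-3)·(-4) − 5·(-3)) + (5·(-4) − (-6)·(-4))| = 11, so the area is 11/2.
Along each edge there are gcd(|Δx|,|Δy|)+1 lattice points, so counting each shared vertex once the boundary has gcd(3,1) + gcd(8,1) + gcd(11,0) = 1+1+11 = 13.
By Pick's theorem A = I + B/2 − 1, so I = 11/2 − 13/2 + 1 = 0.

0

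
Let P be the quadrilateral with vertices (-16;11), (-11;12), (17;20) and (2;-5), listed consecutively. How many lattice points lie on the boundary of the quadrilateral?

12

Summing gcd(|Δx|,|Δy|) over the edges gives the boundary count: gcd(5,1) + gcd(28,8) + gcd(15,25) + gcd(18,16) = 1+4+5+2 = 12.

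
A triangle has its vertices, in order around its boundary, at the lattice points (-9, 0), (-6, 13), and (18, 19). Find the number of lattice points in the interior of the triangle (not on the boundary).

144

Using the shoelace formula, 2A = |[(-9)·13 − (-6)·0] + [(-6)·19 − 18·13] + [18·0 − (-9)·19]| = 294, so the area is 147.
Summing gcd(|Δx|,|Δy|) over the edges gives the boundary count: gcd(3,13) + gcd(24,6) + gcd(27,19) = 1+6+1 = 8.
By Pick's theorem A = I + B/2 − 1, so I = 147 − 8/2 + 1 = 144.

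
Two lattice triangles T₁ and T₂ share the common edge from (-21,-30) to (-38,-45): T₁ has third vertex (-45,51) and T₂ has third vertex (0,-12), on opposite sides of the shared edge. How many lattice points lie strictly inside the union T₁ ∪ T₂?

The union is the simple quadrilateral with vertices (-21,-30), (-45,51), (-38,-45), (0,-12) in order.
The shoelace formula gives twice the area as |[(-21)·51 − (-45)·(-30)] + [(-45)·(-45) − (-38)·51] + [(-38)·(-12) − 0·(-45)] + [0·(-30) − (-21)·(-12)]| = 1746, so the area is 873.
Summing gcd(|Δx|,|Δy|) over the edges gives the boundary count: gcd(24,81) + gcd(7,96) + gcd(38,33) + gcd(21,18) = 3+1+1+3 = 8.
By Pick's theorem I = A − B/2 + 1 = 873 − 8/2 + 1 = 870.

870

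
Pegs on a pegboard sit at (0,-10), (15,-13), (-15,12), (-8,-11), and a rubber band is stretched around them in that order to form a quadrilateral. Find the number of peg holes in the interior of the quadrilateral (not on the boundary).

234

The shoelace formula gives twice the area as |(0·(-13) − 15·(-10)) + (15·12 − (-15)·(-13)) + ((-15)·(-11) − (-8)·12) + ((-8)·(-10) − 0·(-11))| = 476, so the area is 238.
Along each edge there are gcd(|Δx|,|Δy|)+1 lattice points, so counting each shared vertex once the boundary has gcd(15,3) + gcd(30,25) + gcd(7,23) + gcd(8,1) = 3+5+1+1 = 10.
Pick's theorem gives I = A − B/2 + 1 = 238 − 10/2 + 1 = 234.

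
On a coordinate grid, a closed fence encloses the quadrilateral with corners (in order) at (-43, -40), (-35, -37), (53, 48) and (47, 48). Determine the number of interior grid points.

By the shoelace formula, twice the signed area is |[(-43)·(-37) − (-35)·(-40)] + [(-35)·48 − 53·(-37)] + [53·48 − 47·48] + [47·(-40) − (-43)·48]| = 944, so the area is 472.
Along each edge there are gcd(|Δx|,|Δy|)+1 lattice points, so counting each shared vertex once the boundary has gcd(8,3) + gcd(88,85) + gcd(6,0) + gcd(90,88) = 1+1+6+2 = 10.
By Pick's theorem A = I + B/2 − 1, so I = 472 − 10/2 + 1 = 468.

468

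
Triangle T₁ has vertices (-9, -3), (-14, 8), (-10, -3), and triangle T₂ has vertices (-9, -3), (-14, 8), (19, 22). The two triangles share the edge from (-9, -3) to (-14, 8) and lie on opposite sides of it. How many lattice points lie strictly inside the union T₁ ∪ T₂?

The union is the simple quadrilateral with vertices (-9, -3), (-10, -3), (-14, 8), (19, 22) in order.
The shoelace formula gives twice the area as |((-9)·(-3) − (-10)·(-3)) + ((-10)·8 − (-14)·(-3)) + ((-14)·22 − 19·8) + (19·(-3) − (-9)·22)| = 444, so the area is 222.
The number of boundary lattice points is Σ gcd(|Δx|,|Δy|) = gcd(1,0) + gcd(4,11) + gcd(33,14) + gcd(28,25) = 1+1+1+1 = 4.
By Pick's theorem I = A − B/2 + 1 = 222 − 4/2 + 1 = 221.

221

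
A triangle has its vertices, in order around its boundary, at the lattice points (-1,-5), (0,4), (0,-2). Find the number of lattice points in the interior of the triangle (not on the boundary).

0

Using the shoelace formula, 2A = |((-1)·4 − 0·(-5)) + (0·(-2) − 0·4) + (0·(-5) − (-1)·(-2))| = 6, so the area is 3.
Summing gcd(|Δx|,|Δy|) over the edges gives the boundary count: gcd(1,9) + gcd(0,6) + gcd(1,3) = 1+6+1 = 8.
By Pick's theorem A = I + B/2 − 1, so I = 3 − 8/2 + 1 = 0.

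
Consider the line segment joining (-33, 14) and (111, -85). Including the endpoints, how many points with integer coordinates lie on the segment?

10

The number of lattice points on a segment between lattice points is gcd(|Δx|,|Δy|) + 1 = gcd(144,99) + 1 = 9 + 1 = 10.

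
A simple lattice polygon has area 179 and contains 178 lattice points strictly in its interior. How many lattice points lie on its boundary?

Pick's theorem gives A = I + B/2 − 1, so B = 2(A − I + 1) = 2(179 − 178 + 1) = 4.

4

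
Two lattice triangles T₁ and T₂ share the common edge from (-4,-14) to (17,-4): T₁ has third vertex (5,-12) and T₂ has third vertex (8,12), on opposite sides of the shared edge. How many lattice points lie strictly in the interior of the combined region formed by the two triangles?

The union is the simple quadrilateral with vertices (-4,-14), (5,-12), (17,-4), (8,12) in order.
By the shoelace formula, twice the signed area is |((-4)·(-12) − 5·(-14)) + (5·(-4) − 17·(-12)) + (17·12 − 8·(-4)) + (8·(-14) − (-4)·12)| = 474, so the area is 237.
The number of boundary lattice points is Σ gcd(|Δx|,|Δy|) = gcd(9,2) + gcd(12,8) + gcd(9,16) + gcd(12,26) = 1+4+1+2 = 8.
By Pick's theorem I = A − B/2 + 1 = 237 − 8/2 + 1 = 234.

234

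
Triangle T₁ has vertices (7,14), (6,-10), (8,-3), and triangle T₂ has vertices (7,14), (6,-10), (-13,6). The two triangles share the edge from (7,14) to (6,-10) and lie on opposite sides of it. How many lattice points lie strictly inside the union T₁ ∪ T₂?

254

The union is the simple quadrilateral with vertices (7,14), (8,-3), (6,-10), (-13,6) in order.
By the shoelace formula, twice the signed area is |(7·(-3) − 8·14) + (8·(-10) − 6·(-3)) + (6·6 − (-13)·(-10)) + ((-13)·14 − 7·6)| = 513, so the area is 513/2.
The number of boundary lattice points is Σ gcd(|Δx|,|Δy|) = gcd(1,17) + gcd(2,7) + gcd(19,16) + gcd(20,8) = 1+1+1+4 = 7.
By Pick's theorem I = A − B/2 + 1 = 513/2 − 7/2 + 1 = 254.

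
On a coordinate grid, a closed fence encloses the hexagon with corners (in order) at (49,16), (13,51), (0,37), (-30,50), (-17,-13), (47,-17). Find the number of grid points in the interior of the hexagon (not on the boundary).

The shoelace formula gives twice the area as |(49·51 − 13·16) + (13·37 − 0·51) + (0·50 − (-30)·37) + ((-30)·(-13) − (-17)·50) + ((-17)·(-17) − 47·(-13)) + (47·16 − 49·(-17))| = 7607, so the area is 7607/2.
Summing gcd(|Δx|,|Δy|) over the edges gives the boundary count: gcd(36,35) + gcd(13,14) + gcd(30,13) + gcd(13,63) + gcd(64,4) + gcd(2,33) = 1+1+1+1+4+1 = 9.
By Pick's theorem A = I + B/2 − 1, so I = 7607/2 − 9/2 + 1 = 3800.

3800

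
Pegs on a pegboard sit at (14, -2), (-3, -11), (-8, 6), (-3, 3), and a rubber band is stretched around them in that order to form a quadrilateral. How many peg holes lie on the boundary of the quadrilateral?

The number of boundary lattice points is Σ gcd(|Δx|,|Δy|) = gcd(17,9) + gcd(5,17) + gcd(5,3) + gcd(17,5) = 1+1+1+1 = 4.

4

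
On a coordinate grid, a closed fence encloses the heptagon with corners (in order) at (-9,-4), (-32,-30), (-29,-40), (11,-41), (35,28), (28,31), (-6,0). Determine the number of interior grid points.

Using the shoelace formula, 2A = |((-9)·(-30) − (-32)·(-4)) + ((-32)·(-40) − (-29)·(-30)) + ((-29)·(-41) − 11·(-40)) + (11·28 − 35·(-41)) + (35·31 − 28·28) + (28·0 − (-6)·31) + ((-6)·(-4) − (-9)·0)| = 4435, so the area is 4435/2.
The number of boundary lattice points is Σ gcd(|Δx|,|Δy|) = gcd(23,26) + gcd(3,10) + gcd(40,1) + gcd(24,69) + gcd(7,3) + gcd(34,31) + gcd(3,4) = 1+1+1+3+1+1+1 = 9.
Pick's theorem gives I = A − B/2 + 1 = 4435/2 − 9/2 + 1 = 2214.

2214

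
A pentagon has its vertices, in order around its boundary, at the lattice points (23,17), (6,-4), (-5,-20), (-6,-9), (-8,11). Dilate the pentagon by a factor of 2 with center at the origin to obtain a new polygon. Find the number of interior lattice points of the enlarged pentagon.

The shoelace formula gives twice the area as |[23·(-4) − 6·17] + [6·(-20) − (-5)·(-4)] + [(-5)·(-9) − (-6)·(-20)] + [(-6)·11 − (-8)·(-9)] + [(-8)·17 − 23·11]| = 936, so the area is 468.
Summing gcd(|Δx|,|Δy|) over the edges gives the boundary count: gcd(17,21) + gcd(11,16) + gcd(1,11) + gcd(2,20) + gcd(31,6) = 1+1+1+2+1 = 6.
Scaling by 2 multiplies the area by 2² = 4 (so the new area is 1872) and multiplies the boundary lattice-point count by 2, giving 12.
By Pick's theorem, the interior count of the dilated polygon is 1872 − 12/2 + 1 = 1867.

1867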